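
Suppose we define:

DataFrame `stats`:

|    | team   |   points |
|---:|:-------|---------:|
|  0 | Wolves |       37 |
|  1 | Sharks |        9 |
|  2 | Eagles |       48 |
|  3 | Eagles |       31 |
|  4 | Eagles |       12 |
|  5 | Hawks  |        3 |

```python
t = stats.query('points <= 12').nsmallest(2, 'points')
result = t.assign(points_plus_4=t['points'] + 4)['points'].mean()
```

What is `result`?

filter rows where points <= 12:
     team  points
1  Sharks       9
4  Eagles      12
5   Hawks       3
take 2 rows with smallest points:
     team  points
5   Hawks       3
1  Sharks       9
add column points_plus_4 = t['points'] + 4:
     team  points  points_plus_4
5   Hawks       3              7
1  Sharks       9             13
So mean() = 6.0.

6.0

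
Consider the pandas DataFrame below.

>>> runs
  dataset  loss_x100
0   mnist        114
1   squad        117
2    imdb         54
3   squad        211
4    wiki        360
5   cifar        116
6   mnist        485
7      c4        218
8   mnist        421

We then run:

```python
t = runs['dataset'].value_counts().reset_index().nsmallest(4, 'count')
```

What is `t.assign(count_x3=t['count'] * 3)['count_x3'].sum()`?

12

value_counts of dataset:
dataset
mnist    3
squad    2
imdb     1
wiki     1
cifar    1
c4       1
Name: count, dtype: int64
reset_index():
  dataset  count
0   mnist      3
1   squad      2
2    imdb      1
3    wiki      1
4   cifar      1
5      c4      1
take 4 rows with smallest count:
  dataset  count
2    imdb      1
3    wiki      1
4   cifar      1
5      c4      1
add column count_x3 = t['count'] * 3:
  dataset  count  count_x3
2    imdb      1         3
3    wiki      1         3
4   cifar      1         3
5      c4      1         3
Reading off the sum of column 'count_x3', we get 12.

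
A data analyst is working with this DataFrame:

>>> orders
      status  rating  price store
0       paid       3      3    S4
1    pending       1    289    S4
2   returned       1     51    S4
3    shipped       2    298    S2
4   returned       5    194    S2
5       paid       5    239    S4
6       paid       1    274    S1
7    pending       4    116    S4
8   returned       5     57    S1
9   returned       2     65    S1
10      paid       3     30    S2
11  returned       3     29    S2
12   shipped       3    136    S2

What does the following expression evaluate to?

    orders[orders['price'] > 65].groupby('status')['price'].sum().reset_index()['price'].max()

filter rows where price > 65:
      status  rating  price store
1    pending       1    289    S4
3    shipped       2    298    S2
4   returned       5    194    S2
5       paid       5    239    S4
6       paid       1    274    S1
7    pending       4    116    S4
12   shipped       3    136    S2
group by status, sum of price:
status
paid        513
pending     405
returned    194
shipped     434
Name: price, dtype: int64
reset_index():
     status  price
0      paid    513
1   pending    405
2  returned    194
3   shipped    434
Then the max of column 'price': 513

513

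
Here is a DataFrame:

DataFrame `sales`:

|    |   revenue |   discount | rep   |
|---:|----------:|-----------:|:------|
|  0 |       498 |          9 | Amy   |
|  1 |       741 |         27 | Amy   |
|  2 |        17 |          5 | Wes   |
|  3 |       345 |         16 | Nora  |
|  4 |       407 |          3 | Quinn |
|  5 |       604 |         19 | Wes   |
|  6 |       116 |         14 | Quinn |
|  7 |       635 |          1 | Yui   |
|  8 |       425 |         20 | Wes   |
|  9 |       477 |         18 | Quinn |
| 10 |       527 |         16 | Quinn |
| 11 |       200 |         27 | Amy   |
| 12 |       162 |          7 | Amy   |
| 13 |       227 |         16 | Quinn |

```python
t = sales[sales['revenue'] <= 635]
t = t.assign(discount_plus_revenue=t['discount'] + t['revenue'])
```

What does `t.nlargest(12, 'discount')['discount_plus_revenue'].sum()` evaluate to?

4175

filter rows where revenue <= 635:
    revenue  discount    rep
0       498         9    Amy
2        17         5    Wes
3       345        16   Nora
4       407         3  Quinn
5       604        19    Wes
6       116        14  Quinn
7       635         1    Yui
8       425        20    Wes
9       477        18  Quinn
10      527        16  Quinn
11      200        27    Amy
12      162         7    Amy
13      227        16  Quinn
add column discount_plus_revenue = t['discount'] + t['revenue']:
    revenue  discount    rep  discount_plus_revenue
0       498         9    Amy                    507
2        17         5    Wes                     22
3       345        16   Nora                    361
4       407         3  Quinn                    410
5       604        19    Wes                    623
6       116        14  Quinn                    130
7       635         1    Yui                    636
8       425        20    Wes                    445
9       477        18  Quinn                    495
10      527        16  Quinn                    543
11      200        27    Amy                    227
12      162         7    Amy                    169
13      227        16  Quinn                    243
take 12 rows with largest discount:
    revenue  discount    rep  discount_plus_revenue
11      200        27    Amy                    227
8       425        20    Wes                    445
5       604        19    Wes                    623
9       477        18  Quinn                    495
3       345        16   Nora                    361
10      527        16  Quinn                    543
13      227        16  Quinn                    243
6       116        14  Quinn                    130
0       498         9    Amy                    507
12      162         7    Amy                    169
2        17         5    Wes                     22
4       407         3  Quinn                    410
Hence 4175.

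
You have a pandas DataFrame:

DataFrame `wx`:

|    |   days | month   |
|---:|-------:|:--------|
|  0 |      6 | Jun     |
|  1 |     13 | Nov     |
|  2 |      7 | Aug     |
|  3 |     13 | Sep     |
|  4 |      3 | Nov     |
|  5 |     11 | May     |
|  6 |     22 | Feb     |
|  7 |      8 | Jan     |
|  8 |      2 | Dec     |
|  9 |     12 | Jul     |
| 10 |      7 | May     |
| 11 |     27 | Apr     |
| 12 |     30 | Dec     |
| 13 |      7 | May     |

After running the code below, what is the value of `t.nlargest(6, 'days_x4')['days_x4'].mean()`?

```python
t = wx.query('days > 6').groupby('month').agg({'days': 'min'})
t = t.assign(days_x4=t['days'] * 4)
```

78.0

filter rows where days > 6:
    days month
1     13   Nov
2      7   Aug
3     13   Sep
5     11   May
6     22   Feb
7      8   Jan
9     12   Jul
10     7   May
11    27   Apr
12    30   Dec
13     7   May
group by month, min of days:
       days
month      
Apr      27
Aug       7
Dec      30
Feb      22
Jan       8
Jul      12
May       7
Nov      13
Sep      13
add column days_x4 = t['days'] * 4:
       days  days_x4
month               
Apr      27      108
Aug       7       28
Dec      30      120
Feb      22       88
Jan       8       32
Jul      12       48
May       7       28
Nov      13       52
Sep      13       52
take 6 rows with largest days_x4:
       days  days_x4
month               
Dec      30      120
Apr      27      108
Feb      22       88
Nov      13       52
Sep      13       52
Jul      12       48
Hence 78.0.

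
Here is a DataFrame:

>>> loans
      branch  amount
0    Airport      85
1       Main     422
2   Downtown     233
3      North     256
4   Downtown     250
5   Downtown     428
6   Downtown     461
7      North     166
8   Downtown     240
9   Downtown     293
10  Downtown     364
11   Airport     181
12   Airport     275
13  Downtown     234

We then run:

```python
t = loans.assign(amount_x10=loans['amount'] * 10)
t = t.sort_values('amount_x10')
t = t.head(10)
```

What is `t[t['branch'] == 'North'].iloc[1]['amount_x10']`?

add column amount_x10 = loans['amount'] * 10:
      branch  amount  amount_x10
0    Airport      85         850
1       Main     422        4220
2   Downtown     233        2330
3      North     256        2560
4   Downtown     250        2500
5   Downtown     428        4280
6   Downtown     461        4610
7      North     166        1660
8   Downtown     240        2400
9   Downtown     293        2930
10  Downtown     364        3640
11   Airport     181        1810
12   Airport     275        2750
13  Downtown     234        2340
sort by amount_x10:
      branch  amount  amount_x10
0    Airport      85         850
7      North     166        1660
11   Airport     181        1810
2   Downtown     233        2330
13  Downtown     234        2340
8   Downtown     240        2400
4   Downtown     250        2500
3      North     256        2560
12   Airport     275        2750
9   Downtown     293        2930
10  Downtown     364        3640
1       Main     422        4220
5   Downtown     428        4280
6   Downtown     461        4610
take first 10 rows:
      branch  amount  amount_x10
0    Airport      85         850
7      North     166        1660
11   Airport     181        1810
2   Downtown     233        2330
13  Downtown     234        2340
8   Downtown     240        2400
4   Downtown     250        2500
3      North     256        2560
12   Airport     275        2750
9   Downtown     293        2930
filter rows where branch == 'North':
  branch  amount  amount_x10
7  North     166        1660
3  North     256        2560
Reading off the value at position 1, column 'amount_x10', we get 2560.

2560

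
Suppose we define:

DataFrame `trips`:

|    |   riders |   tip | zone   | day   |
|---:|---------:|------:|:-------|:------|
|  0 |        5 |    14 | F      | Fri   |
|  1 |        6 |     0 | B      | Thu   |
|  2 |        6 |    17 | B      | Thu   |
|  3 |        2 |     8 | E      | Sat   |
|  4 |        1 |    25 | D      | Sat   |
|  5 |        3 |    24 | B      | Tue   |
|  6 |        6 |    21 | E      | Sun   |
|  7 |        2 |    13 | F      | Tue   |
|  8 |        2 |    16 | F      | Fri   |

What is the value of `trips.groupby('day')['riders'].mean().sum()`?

group by day, mean of riders:
day
Fri    3.5
Sat    1.5
Sun    6.0
Thu    6.0
Tue    2.5
Name: riders, dtype: float64
Reading off the sum of the resulting series, we get 19.5.

19.5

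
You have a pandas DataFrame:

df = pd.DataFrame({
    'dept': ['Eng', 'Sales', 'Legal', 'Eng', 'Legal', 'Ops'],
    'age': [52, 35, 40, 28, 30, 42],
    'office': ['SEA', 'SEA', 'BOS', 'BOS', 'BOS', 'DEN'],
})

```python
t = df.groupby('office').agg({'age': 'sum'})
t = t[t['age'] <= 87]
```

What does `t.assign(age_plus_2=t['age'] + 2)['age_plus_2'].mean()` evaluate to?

66.5

group by office, sum of age:
        age
office     
BOS      98
DEN      42
SEA      87
filter rows where age <= 87:
        age
office     
DEN      42
SEA      87
add column age_plus_2 = t['age'] + 2:
        age  age_plus_2
office                 
DEN      42          44
SEA      87          89
Then the mean of column 'age_plus_2': 66.5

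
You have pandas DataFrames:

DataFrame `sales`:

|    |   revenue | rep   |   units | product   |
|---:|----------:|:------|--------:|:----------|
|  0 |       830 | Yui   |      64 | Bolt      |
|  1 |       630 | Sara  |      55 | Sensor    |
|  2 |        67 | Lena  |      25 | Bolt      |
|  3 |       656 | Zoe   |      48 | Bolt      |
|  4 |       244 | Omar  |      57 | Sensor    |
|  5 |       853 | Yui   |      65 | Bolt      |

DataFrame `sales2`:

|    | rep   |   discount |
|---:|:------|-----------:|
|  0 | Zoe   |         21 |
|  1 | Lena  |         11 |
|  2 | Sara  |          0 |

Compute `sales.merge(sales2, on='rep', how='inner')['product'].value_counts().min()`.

1

merge on 'rep' (how='inner') → 3 rows:
   revenue   rep  units product  discount
0      630  Sara     55  Sensor         0
1       67  Lena     25    Bolt        11
2      656   Zoe     48    Bolt        21
value_counts of product:
product
Bolt      2
Sensor    1
Name: count, dtype: int64
Then the min of the resulting series: 1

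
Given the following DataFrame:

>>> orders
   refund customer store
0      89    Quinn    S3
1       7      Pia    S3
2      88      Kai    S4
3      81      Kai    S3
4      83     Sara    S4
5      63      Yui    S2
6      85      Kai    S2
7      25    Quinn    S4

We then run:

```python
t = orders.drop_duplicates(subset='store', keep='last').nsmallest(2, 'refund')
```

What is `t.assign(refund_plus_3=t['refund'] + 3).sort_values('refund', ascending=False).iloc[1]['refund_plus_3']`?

28

drop duplicate store (keep=last):
   refund customer store
3      81      Kai    S3
6      85      Kai    S2
7      25    Quinn    S4
take 2 rows with smallest refund:
   refund customer store
7      25    Quinn    S4
3      81      Kai    S3
add column refund_plus_3 = t['refund'] + 3:
   refund customer store  refund_plus_3
7      25    Quinn    S4             28
3      81      Kai    S3             84
sort by refund descending:
   refund customer store  refund_plus_3
3      81      Kai    S3             84
7      25    Quinn    S4             28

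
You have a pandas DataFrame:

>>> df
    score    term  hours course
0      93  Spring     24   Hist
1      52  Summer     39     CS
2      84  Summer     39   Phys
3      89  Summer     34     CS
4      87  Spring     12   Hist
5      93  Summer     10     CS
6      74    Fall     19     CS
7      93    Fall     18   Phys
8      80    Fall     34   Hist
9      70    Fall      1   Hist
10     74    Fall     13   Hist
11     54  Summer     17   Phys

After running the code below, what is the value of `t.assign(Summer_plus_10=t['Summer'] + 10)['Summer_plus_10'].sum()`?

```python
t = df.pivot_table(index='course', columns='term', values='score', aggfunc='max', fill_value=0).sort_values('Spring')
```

207

pivot: rows=course, cols=term, max(score):
term    Fall  Spring  Summer
course                      
CS        74       0      93
Hist      80      93       0
Phys      93       0      84
sort by Spring:
term    Fall  Spring  Summer
course                      
CS        74       0      93
Phys      93       0      84
Hist      80      93       0
add column Summer_plus_10 = t['Summer'] + 10:
term    Fall  Spring  Summer  Summer_plus_10
course                                      
CS        74       0      93             103
Phys      93       0      84              94
Hist      80      93       0              10
Then the sum of column 'Summer_plus_10': 207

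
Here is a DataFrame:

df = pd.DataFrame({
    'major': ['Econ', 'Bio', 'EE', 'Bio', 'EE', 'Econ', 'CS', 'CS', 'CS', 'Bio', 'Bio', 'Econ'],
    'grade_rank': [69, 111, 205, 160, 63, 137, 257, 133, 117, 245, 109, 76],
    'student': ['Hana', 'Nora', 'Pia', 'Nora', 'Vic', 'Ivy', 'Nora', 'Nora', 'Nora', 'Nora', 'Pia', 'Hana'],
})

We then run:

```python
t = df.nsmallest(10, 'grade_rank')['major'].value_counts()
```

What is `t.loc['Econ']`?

take 10 rows with smallest grade_rank:
   major  grade_rank student
4     EE          63     Vic
0   Econ          69    Hana
11  Econ          76    Hana
10   Bio         109     Pia
1    Bio         111    Nora
8     CS         117    Nora
7     CS         133    Nora
5   Econ         137     Ivy
3    Bio         160    Nora
2     EE         205     Pia
value_counts of major:
major
Econ    3
Bio     3
EE      2
CS      2
Name: count, dtype: int64

3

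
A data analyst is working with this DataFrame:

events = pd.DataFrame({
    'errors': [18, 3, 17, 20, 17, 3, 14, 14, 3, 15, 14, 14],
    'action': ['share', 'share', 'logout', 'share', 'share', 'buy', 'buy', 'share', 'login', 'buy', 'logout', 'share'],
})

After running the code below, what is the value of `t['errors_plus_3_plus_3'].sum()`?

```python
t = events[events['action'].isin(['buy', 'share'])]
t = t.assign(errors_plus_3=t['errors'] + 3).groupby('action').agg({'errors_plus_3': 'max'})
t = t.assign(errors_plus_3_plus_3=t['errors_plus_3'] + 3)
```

47

filter rows where action in ['buy', 'share']:
    errors action
0       18  share
1        3  share
3       20  share
4       17  share
5        3    buy
6       14    buy
7       14  share
9       15    buy
11      14  share
add column errors_plus_3 = t['errors'] + 3:
    errors action  errors_plus_3
0       18  share             21
1        3  share              6
3       20  share             23
4       17  share             20
5        3    buy              6
6       14    buy             17
7       14  share             17
9       15    buy             18
11      14  share             17
group by action, max of errors_plus_3:
        errors_plus_3
action               
buy                18
share              23
add column errors_plus_3_plus_3 = t['errors_plus_3'] + 3:
        errors_plus_3  errors_plus_3_plus_3
action                                     
buy                18                    21
share              23                    26
Reading off the sum of column 'errors_plus_3_plus_3', we get 47.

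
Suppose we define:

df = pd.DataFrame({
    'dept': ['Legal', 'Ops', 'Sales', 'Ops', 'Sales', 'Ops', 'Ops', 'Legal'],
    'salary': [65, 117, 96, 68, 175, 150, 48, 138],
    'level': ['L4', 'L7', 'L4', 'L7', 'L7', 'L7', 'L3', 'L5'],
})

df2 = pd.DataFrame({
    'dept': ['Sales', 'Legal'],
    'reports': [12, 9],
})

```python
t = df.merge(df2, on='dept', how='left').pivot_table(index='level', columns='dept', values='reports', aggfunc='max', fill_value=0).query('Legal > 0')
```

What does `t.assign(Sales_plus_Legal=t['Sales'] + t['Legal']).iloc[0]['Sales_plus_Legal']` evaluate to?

merge on 'dept' (how='left') → 8 rows:
    dept  salary level  reports
0  Legal      65    L4      9.0
1    Ops     117    L7      NaN
2  Sales      96    L4     12.0
3    Ops      68    L7      NaN
4  Sales     175    L7     12.0
5    Ops     150    L7      NaN
6    Ops      48    L3      NaN
7  Legal     138    L5      9.0
pivot: rows=level, cols=dept, max(reports):
dept   Legal  Sales
level              
L4       9.0   12.0
L5       9.0    0.0
L7       0.0   12.0
filter rows where Legal > 0:
dept   Legal  Sales
level              
L4       9.0   12.0
L5       9.0    0.0
add column Sales_plus_Legal = t['Sales'] + t['Legal']:
dept   Legal  Sales  Sales_plus_Legal
level                                
L4       9.0   12.0              21.0
L5       9.0    0.0               9.0
Hence 21.0.

21.0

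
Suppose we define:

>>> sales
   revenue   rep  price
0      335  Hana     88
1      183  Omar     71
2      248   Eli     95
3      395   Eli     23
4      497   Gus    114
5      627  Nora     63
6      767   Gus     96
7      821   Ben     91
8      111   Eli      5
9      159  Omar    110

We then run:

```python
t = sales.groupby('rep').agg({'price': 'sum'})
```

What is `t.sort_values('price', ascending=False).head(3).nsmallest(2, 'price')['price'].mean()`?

152.0

group by rep, sum of price:
      price
rep        
Ben      91
Eli     123
Gus     210
Hana     88
Nora     63
Omar    181
sort by price descending:
      price
rep        
Gus     210
Omar    181
Eli     123
Ben      91
Hana     88
Nora     63
take first 3 rows:
      price
rep        
Gus     210
Omar    181
Eli     123
take 2 rows with smallest price:
      price
rep        
Eli     123
Omar    181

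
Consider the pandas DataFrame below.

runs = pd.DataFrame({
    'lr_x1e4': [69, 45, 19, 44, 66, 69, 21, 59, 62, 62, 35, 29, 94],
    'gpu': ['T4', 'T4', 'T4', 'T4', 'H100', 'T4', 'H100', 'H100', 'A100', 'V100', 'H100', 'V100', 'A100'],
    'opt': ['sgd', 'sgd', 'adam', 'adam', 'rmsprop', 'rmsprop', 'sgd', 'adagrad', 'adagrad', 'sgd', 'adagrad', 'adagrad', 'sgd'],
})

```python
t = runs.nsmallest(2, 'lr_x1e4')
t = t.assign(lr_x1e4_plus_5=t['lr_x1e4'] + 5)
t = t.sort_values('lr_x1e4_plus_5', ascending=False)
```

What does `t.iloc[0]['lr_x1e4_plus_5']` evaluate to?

take 2 rows with smallest lr_x1e4:
   lr_x1e4   gpu   opt
2       19    T4  adam
6       21  H100   sgd
add column lr_x1e4_plus_5 = t['lr_x1e4'] + 5:
   lr_x1e4   gpu   opt  lr_x1e4_plus_5
2       19    T4  adam              24
6       21  H100   sgd              26
sort by lr_x1e4_plus_5 descending:
   lr_x1e4   gpu   opt  lr_x1e4_plus_5
6       21  H100   sgd              26
2       19    T4  adam              24

26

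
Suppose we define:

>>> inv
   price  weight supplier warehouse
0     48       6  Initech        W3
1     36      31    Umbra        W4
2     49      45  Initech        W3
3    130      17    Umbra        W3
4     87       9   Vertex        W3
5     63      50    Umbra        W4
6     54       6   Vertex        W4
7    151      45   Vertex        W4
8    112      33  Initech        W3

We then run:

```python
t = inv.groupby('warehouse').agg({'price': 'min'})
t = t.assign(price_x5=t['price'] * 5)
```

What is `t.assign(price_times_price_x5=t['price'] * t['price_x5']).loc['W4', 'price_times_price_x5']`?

group by warehouse, min of price:
           price
warehouse       
W3            48
W4            36
add column price_x5 = t['price'] * 5:
           price  price_x5
warehouse                 
W3            48       240
W4            36       180
add column price_times_price_x5 = t['price'] * t['price_x5']:
           price  price_x5  price_times_price_x5
warehouse                                       
W3            48       240                 11520
W4            36       180                  6480

6480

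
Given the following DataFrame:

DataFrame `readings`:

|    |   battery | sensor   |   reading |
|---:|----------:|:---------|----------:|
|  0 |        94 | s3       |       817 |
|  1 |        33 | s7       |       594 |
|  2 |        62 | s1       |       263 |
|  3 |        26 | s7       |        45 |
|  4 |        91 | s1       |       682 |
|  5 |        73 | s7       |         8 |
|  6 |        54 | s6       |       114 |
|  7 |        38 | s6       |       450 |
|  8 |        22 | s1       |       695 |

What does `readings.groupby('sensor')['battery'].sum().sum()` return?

493

group by sensor, sum of battery:
sensor
s1    175
s3     94
s6     92
s7    132
Name: battery, dtype: int64
Reading off the sum of the resulting series, we get 493.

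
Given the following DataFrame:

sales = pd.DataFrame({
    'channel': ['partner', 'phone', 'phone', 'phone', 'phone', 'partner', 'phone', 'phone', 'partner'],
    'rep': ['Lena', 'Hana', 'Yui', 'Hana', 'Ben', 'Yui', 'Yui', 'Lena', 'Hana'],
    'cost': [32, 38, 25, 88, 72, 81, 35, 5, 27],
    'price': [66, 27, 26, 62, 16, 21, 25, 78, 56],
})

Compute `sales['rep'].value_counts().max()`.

value_counts of rep:
rep
Hana    3
Yui     3
Lena    2
Ben     1
Name: count, dtype: int64

3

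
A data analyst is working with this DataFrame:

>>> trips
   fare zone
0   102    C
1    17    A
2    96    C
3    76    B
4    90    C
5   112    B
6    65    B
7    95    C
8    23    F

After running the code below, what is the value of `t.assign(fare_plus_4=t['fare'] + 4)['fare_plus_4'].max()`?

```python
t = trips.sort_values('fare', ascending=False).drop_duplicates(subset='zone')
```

116

sort by fare descending:
   fare zone
5   112    B
0   102    C
2    96    C
7    95    C
4    90    C
3    76    B
6    65    B
8    23    F
1    17    A
drop duplicate zone (keep=first):
   fare zone
5   112    B
0   102    C
8    23    F
1    17    A
add column fare_plus_4 = t['fare'] + 4:
   fare zone  fare_plus_4
5   112    B          116
0   102    C          106
8    23    F           27
1    17    A           21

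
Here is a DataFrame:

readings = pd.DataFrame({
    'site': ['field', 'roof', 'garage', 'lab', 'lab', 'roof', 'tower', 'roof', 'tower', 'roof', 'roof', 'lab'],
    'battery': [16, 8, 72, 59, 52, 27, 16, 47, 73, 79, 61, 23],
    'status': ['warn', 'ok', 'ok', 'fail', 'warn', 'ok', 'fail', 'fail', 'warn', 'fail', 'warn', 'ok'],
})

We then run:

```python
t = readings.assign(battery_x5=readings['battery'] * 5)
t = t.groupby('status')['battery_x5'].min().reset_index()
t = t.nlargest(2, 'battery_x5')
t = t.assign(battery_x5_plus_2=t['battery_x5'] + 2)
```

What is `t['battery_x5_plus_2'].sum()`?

add column battery_x5 = readings['battery'] * 5:
      site  battery status  battery_x5
0    field       16   warn          80
1     roof        8     ok          40
2   garage       72     ok         360
3      lab       59   fail         295
4      lab       52   warn         260
5     roof       27     ok         135
6    tower       16   fail          80
7     roof       47   fail         235
8    tower       73   warn         365
9     roof       79   fail         395
10    roof       61   warn         305
11     lab       23     ok         115
group by status, min of battery_x5:
status
fail    80
ok      40
warn    80
Name: battery_x5, dtype: int64
reset_index():
  status  battery_x5
0   fail          80
1     ok          40
2   warn          80
take 2 rows with largest battery_x5:
  status  battery_x5
0   fail          80
2   warn          80
add column battery_x5_plus_2 = t['battery_x5'] + 2:
  status  battery_x5  battery_x5_plus_2
0   fail          80                 82
2   warn          80                 82

164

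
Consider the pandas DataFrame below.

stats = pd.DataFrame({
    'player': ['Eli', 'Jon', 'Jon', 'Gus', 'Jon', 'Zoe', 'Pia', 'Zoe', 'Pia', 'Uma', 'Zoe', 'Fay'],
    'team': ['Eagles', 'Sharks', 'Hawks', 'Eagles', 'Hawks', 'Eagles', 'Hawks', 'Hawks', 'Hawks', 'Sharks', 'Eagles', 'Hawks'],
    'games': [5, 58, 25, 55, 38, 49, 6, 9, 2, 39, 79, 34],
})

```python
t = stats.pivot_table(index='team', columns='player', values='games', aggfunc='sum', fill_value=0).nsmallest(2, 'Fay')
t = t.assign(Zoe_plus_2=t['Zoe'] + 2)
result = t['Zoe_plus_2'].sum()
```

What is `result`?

pivot: rows=team, cols=player, sum(games):
player  Eli  Fay  Gus  Jon  Pia  Uma  Zoe
team                                     
Eagles    5    0   55    0    0    0  128
Hawks     0   34    0   63    8    0    9
Sharks    0    0    0   58    0   39    0
take 2 rows with smallest Fay:
player  Eli  Fay  Gus  Jon  Pia  Uma  Zoe
team                                     
Eagles    5    0   55    0    0    0  128
Sharks    0    0    0   58    0   39    0
add column Zoe_plus_2 = t['Zoe'] + 2:
player  Eli  Fay  Gus  Jon  Pia  Uma  Zoe  Zoe_plus_2
team                                                 
Eagles    5    0   55    0    0    0  128         130
Sharks    0    0    0   58    0   39    0           2
The sum of column 'Zoe_plus_2' is 132.

132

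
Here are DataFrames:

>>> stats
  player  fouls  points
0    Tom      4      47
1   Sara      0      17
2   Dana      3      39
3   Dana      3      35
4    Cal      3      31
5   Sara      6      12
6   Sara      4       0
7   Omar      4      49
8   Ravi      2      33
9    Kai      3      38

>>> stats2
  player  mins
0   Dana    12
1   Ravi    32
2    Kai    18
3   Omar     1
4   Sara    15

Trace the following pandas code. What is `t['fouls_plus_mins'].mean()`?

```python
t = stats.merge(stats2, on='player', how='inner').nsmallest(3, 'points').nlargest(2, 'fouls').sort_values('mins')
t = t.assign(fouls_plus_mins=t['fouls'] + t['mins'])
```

20.0

merge on 'player' (how='inner') → 8 rows:
  player  fouls  points  mins
0   Sara      0      17    15
1   Dana      3      39    12
2   Dana      3      35    12
3   Sara      6      12    15
4   Sara      4       0    15
5   Omar      4      49     1
6   Ravi      2      33    32
7    Kai      3      38    18
take 3 rows with smallest points:
  player  fouls  points  mins
4   Sara      4       0    15
3   Sara      6      12    15
0   Sara      0      17    15
take 2 rows with largest fouls:
  player  fouls  points  mins
3   Sara      6      12    15
4   Sara      4       0    15
sort by mins:
  player  fouls  points  mins
3   Sara      6      12    15
4   Sara      4       0    15
add column fouls_plus_mins = t['fouls'] + t['mins']:
  player  fouls  points  mins  fouls_plus_mins
3   Sara      6      12    15               21
4   Sara      4       0    15               19
So mean() = 20.0.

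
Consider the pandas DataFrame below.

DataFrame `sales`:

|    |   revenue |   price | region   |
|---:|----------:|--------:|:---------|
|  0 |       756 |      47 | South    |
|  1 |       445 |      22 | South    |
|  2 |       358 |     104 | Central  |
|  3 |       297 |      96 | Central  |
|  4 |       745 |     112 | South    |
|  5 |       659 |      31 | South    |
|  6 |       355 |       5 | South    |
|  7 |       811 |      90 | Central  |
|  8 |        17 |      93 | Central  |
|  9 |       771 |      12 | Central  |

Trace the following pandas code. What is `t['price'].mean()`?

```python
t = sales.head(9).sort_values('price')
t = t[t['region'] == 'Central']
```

take first 9 rows:
   revenue  price   region
0      756     47    South
1      445     22    South
2      358    104  Central
3      297     96  Central
4      745    112    South
5      659     31    South
6      355      5    South
7      811     90  Central
8       17     93  Central
sort by price:
   revenue  price   region
6      355      5    South
1      445     22    South
5      659     31    South
0      756     47    South
7      811     90  Central
8       17     93  Central
3      297     96  Central
2      358    104  Central
4      745    112    South
filter rows where region == 'Central':
   revenue  price   region
7      811     90  Central
8       17     93  Central
3      297     96  Central
2      358    104  Central

95.75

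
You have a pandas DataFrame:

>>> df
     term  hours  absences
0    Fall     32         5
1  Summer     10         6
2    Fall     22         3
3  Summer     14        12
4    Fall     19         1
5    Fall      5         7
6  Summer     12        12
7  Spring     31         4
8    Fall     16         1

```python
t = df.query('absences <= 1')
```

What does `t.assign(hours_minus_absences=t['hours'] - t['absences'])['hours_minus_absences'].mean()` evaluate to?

16.5

filter rows where absences <= 1:
   term  hours  absences
4  Fall     19         1
8  Fall     16         1
add column hours_minus_absences = t['hours'] - t['absences']:
   term  hours  absences  hours_minus_absences
4  Fall     19         1                    18
8  Fall     16         1                    15
Reading off the mean of column 'hours_minus_absences', we get 16.5.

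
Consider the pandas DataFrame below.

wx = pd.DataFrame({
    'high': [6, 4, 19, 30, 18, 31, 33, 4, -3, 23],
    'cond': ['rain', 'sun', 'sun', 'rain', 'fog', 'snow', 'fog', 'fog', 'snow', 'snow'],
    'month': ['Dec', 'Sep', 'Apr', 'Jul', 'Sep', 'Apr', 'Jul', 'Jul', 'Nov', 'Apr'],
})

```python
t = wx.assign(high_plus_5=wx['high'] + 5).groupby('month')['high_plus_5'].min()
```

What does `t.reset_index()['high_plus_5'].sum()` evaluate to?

add column high_plus_5 = wx['high'] + 5:
   high  cond month  high_plus_5
0     6  rain   Dec           11
1     4   sun   Sep            9
2    19   sun   Apr           24
3    30  rain   Jul           35
4    18   fog   Sep           23
5    31  snow   Apr           36
6    33   fog   Jul           38
7     4   fog   Jul            9
8    -3  snow   Nov            2
9    23  snow   Apr           28
group by month, min of high_plus_5:
month
Apr    24
Dec    11
Jul     9
Nov     2
Sep     9
Name: high_plus_5, dtype: int64
reset_index():
  month  high_plus_5
0   Apr           24
1   Dec           11
2   Jul            9
3   Nov            2
4   Sep            9
sum of column 'high_plus_5' → 55

55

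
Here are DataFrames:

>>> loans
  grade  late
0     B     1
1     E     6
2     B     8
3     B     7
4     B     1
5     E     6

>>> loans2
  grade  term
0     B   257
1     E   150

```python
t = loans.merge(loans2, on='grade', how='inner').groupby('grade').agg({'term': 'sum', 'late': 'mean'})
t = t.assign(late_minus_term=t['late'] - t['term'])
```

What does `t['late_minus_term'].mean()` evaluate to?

merge on 'grade' (how='inner') → 6 rows:
  grade  late  term
0     B     1   257
1     E     6   150
2     B     8   257
3     B     7   257
4     B     1   257
5     E     6   150
group by grade: sum(term), mean(late):
       term  late
grade            
B      1028  4.25
E       300  6.00
add column late_minus_term = t['late'] - t['term']:
       term  late  late_minus_term
grade                             
B      1028  4.25         -1023.75
E       300  6.00          -294.00

-658.875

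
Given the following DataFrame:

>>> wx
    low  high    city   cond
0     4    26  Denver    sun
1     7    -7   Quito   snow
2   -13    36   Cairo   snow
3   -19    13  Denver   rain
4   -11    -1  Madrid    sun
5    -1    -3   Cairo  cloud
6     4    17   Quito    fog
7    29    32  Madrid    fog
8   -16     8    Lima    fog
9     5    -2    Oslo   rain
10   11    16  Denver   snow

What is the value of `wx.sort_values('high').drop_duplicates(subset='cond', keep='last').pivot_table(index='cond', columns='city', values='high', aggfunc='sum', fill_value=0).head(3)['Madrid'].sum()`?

sort by high:
    low  high    city   cond
1     7    -7   Quito   snow
5    -1    -3   Cairo  cloud
9     5    -2    Oslo   rain
4   -11    -1  Madrid    sun
8   -16     8    Lima    fog
3   -19    13  Denver   rain
10   11    16  Denver   snow
6     4    17   Quito    fog
0     4    26  Denver    sun
7    29    32  Madrid    fog
2   -13    36   Cairo   snow
drop duplicate cond (keep=last):
   low  high    city   cond
5   -1    -3   Cairo  cloud
3  -19    13  Denver   rain
0    4    26  Denver    sun
7   29    32  Madrid    fog
2  -13    36   Cairo   snow
pivot: rows=cond, cols=city, sum(high):
city   Cairo  Denver  Madrid
cond                        
cloud     -3       0       0
fog        0       0      32
rain       0      13       0
snow      36       0       0
sun        0      26       0
take first 3 rows:
city   Cairo  Denver  Madrid
cond                        
cloud     -3       0       0
fog        0       0      32
rain       0      13       0

32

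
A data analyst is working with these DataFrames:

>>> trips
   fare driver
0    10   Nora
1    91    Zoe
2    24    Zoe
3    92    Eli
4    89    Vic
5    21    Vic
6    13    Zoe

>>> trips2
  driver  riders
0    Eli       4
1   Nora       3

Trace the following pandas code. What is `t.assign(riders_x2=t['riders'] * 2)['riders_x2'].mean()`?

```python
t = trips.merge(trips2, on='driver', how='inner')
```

7.0

merge on 'driver' (how='inner') → 2 rows:
   fare driver  riders
0    10   Nora       3
1    92    Eli       4
add column riders_x2 = t['riders'] * 2:
   fare driver  riders  riders_x2
0    10   Nora       3          6
1    92    Eli       4          8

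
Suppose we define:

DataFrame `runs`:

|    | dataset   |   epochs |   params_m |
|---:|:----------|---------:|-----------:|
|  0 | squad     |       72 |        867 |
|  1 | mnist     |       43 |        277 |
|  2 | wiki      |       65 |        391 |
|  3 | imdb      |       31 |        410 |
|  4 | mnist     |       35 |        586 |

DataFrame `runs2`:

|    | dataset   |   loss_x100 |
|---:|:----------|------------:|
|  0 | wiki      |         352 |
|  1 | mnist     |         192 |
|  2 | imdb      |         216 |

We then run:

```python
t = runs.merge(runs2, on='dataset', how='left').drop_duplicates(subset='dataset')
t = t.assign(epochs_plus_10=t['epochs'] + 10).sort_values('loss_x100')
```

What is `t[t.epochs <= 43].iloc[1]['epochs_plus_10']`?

merge on 'dataset' (how='left') → 5 rows:
  dataset  epochs  params_m  loss_x100
0   squad      72       867        NaN
1   mnist      43       277      192.0
2    wiki      65       391      352.0
3    imdb      31       410      216.0
4   mnist      35       586      192.0
drop duplicate dataset (keep=first):
  dataset  epochs  params_m  loss_x100
0   squad      72       867        NaN
1   mnist      43       277      192.0
2    wiki      65       391      352.0
3    imdb      31       410      216.0
add column epochs_plus_10 = t['epochs'] + 10:
  dataset  epochs  params_m  loss_x100  epochs_plus_10
0   squad      72       867        NaN              82
1   mnist      43       277      192.0              53
2    wiki      65       391      352.0              75
3    imdb      31       410      216.0              41
sort by loss_x100:
  dataset  epochs  params_m  loss_x100  epochs_plus_10
1   mnist      43       277      192.0              53
3    imdb      31       410      216.0              41
2    wiki      65       391      352.0              75
0   squad      72       867        NaN              82
filter rows where epochs <= 43:
  dataset  epochs  params_m  loss_x100  epochs_plus_10
1   mnist      43       277      192.0              53
3    imdb      31       410      216.0              41

41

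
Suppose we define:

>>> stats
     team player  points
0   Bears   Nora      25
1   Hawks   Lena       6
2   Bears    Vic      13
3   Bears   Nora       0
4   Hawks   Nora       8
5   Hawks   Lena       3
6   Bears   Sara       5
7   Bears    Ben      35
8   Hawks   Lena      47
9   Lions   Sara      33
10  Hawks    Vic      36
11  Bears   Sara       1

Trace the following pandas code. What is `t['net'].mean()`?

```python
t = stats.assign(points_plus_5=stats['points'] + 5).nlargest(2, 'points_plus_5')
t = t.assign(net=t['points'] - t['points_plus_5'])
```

-5.0

add column points_plus_5 = stats['points'] + 5:
     team player  points  points_plus_5
0   Bears   Nora      25             30
1   Hawks   Lena       6             11
2   Bears    Vic      13             18
3   Bears   Nora       0              5
4   Hawks   Nora       8             13
5   Hawks   Lena       3              8
6   Bears   Sara       5             10
7   Bears    Ben      35             40
8   Hawks   Lena      47             52
9   Lions   Sara      33             38
10  Hawks    Vic      36             41
11  Bears   Sara       1              6
take 2 rows with largest points_plus_5:
     team player  points  points_plus_5
8   Hawks   Lena      47             52
10  Hawks    Vic      36             41
add column net = t['points'] - t['points_plus_5']:
     team player  points  points_plus_5  net
8   Hawks   Lena      47             52   -5
10  Hawks    Vic      36             41   -5
Taking the mean of column 'net' gives -5.0.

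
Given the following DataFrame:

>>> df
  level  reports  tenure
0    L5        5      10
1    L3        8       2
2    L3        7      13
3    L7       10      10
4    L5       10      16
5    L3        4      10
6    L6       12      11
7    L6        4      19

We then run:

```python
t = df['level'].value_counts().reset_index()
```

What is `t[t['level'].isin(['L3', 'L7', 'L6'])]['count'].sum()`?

value_counts of level:
level
L3    3
L5    2
L6    2
L7    1
Name: count, dtype: int64
reset_index():
  level  count
0    L3      3
1    L5      2
2    L6      2
3    L7      1
filter rows where level in ['L3', 'L7', 'L6']:
  level  count
0    L3      3
2    L6      2
3    L7      1
The sum of column 'count' is 6.

6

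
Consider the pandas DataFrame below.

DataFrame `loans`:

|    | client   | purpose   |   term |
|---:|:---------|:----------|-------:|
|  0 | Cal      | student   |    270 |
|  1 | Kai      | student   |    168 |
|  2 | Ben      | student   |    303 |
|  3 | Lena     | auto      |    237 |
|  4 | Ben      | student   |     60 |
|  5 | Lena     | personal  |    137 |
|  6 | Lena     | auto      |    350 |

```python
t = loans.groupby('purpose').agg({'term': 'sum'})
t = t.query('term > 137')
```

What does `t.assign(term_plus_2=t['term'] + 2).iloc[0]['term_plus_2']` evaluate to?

group by purpose, sum of term:
          term
purpose       
auto       587
personal   137
student    801
filter rows where term > 137:
         term
purpose      
auto      587
student   801
add column term_plus_2 = t['term'] + 2:
         term  term_plus_2
purpose                   
auto      587          589
student   801          803
Finally, value at position 0, column 'term_plus_2' = 589.

589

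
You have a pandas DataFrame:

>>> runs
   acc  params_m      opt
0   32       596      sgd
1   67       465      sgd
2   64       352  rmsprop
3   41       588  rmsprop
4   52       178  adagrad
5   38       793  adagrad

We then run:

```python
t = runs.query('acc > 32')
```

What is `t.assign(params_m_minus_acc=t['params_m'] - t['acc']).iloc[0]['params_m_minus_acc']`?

398

filter rows where acc > 32:
   acc  params_m      opt
1   67       465      sgd
2   64       352  rmsprop
3   41       588  rmsprop
4   52       178  adagrad
5   38       793  adagrad
add column params_m_minus_acc = t['params_m'] - t['acc']:
   acc  params_m      opt  params_m_minus_acc
1   67       465      sgd                 398
2   64       352  rmsprop                 288
3   41       588  rmsprop                 547
4   52       178  adagrad                 126
5   38       793  adagrad                 755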